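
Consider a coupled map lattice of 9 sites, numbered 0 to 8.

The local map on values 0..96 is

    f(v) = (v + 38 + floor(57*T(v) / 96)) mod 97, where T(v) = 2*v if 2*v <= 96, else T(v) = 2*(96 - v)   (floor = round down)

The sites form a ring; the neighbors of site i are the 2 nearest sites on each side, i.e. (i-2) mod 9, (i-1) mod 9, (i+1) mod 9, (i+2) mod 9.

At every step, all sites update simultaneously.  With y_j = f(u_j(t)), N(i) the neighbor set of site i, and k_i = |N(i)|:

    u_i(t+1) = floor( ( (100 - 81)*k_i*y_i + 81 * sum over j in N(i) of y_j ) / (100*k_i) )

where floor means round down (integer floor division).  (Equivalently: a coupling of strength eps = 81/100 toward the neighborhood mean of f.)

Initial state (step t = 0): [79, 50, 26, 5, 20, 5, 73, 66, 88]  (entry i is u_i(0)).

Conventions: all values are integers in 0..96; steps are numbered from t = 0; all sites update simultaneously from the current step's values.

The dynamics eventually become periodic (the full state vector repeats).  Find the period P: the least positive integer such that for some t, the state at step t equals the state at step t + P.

Simulating step by step:
t=0: [79, 50, 26, 5, 20, 5, 73, 66, 88]
t=1: [51, 53, 61, 63, 62, 52, 50, 41, 41]
t=2: [38, 41, 43, 43, 43, 41, 38, 39, 39]
t=3: [28, 30, 31, 32, 31, 30, 28, 26, 26]
t=4: [41, 24, 6, 7, 6, 24, 41, 38, 38]
t=5: [43, 49, 55, 67, 55, 49, 43, 39, 39]
t=6: [35, 38, 41, 44, 41, 38, 35, 33, 33]
t=7: [19, 24, 27, 28, 27, 24, 19, 16, 16]
t=8: [62, 48, 34, 36, 34, 48, 62, 78, 78]
t=9: [36, 32, 27, 28, 27, 32, 36, 42, 42]
t=10: [18, 12, 6, 4, 6, 12, 18, 22, 22]
t=11: [72, 64, 57, 55, 57, 64, 72, 77, 77]
t=12: [41, 42, 43, 43, 43, 42, 41, 41, 41]
t=13: [31, 32, 33, 33, 33, 32, 31, 30, 30]
t=14: [8, 10, 11, 12, 11, 10, 8, 7, 7]
t=15: [56, 58, 60, 61, 60, 58, 56, 55, 55]
t=16: [43, 43, 43, 43, 43, 43, 43, 44, 44]
t=17: [35, 35, 35, 35, 35, 35, 35, 35, 35]
t=18: [17, 17, 17, 17, 17, 17, 17, 17, 17]
t=19: [75, 75, 75, 75, 75, 75, 75, 75, 75]
t=20: [40, 40, 40, 40, 40, 40, 40, 40, 40]
t=21: [28, 28, 28, 28, 28, 28, 28, 28, 28]
t=22: [2, 2, 2, 2, 2, 2, 2, 2, 2]
t=23: [42, 42, 42, 42, 42, 42, 42, 42, 42]
t=24: [32, 32, 32, 32, 32, 32, 32, 32, 32]
t=25: [11, 11, 11, 11, 11, 11, 11, 11, 11]
t=26: [62, 62, 62, 62, 62, 62, 62, 62, 62]
t=27: [43, 43, 43, 43, 43, 43, 43, 43, 43]
t=28: [35, 35, 35, 35, 35, 35, 35, 35, 35]

Answer: 11
Key observation: The state at step 17, [35, 35, 35, 35, 35, 35, 35, 35, 35], reappears at step 28 — and no state repeats earlier — so the cycle the system enters has period 11.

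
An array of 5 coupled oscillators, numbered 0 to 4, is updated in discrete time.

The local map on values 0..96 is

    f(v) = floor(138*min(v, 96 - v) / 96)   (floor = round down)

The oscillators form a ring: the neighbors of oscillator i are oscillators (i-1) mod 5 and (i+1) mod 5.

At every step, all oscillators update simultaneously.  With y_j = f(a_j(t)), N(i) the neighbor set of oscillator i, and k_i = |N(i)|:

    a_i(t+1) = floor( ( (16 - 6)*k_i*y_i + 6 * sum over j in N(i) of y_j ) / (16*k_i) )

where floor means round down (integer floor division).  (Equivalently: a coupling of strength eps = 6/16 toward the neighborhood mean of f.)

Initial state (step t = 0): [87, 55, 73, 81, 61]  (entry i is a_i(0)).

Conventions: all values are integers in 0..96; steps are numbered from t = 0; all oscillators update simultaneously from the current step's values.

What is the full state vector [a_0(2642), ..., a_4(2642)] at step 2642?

Answer: [56, 56, 56, 56, 56]
Key observation: The state at step 23, [57, 57, 57, 57, 57], reappears at step 25: the system is in a cycle of period 2 from step 23 on.  Therefore the state at step 2642 equals the state at step 23 + ((2642 - 23) mod 2) = 24, which is [56, 56, 56, 56, 56].

Derivation:
t=0: [87, 55, 73, 81, 61]
t=1: [27, 44, 35, 28, 37]
t=2: [45, 55, 50, 44, 47]
t=3: [63, 60, 63, 64, 65]
t=4: [47, 49, 47, 45, 44]
t=5: [66, 67, 66, 64, 63]
t=6: [43, 41, 43, 45, 46]
t=7: [61, 59, 61, 63, 64]
t=8: [49, 51, 50, 47, 46]
t=9: [66, 64, 65, 66, 66]
t=10: [43, 45, 44, 43, 43]
t=11: [61, 63, 62, 61, 61]
t=12: [49, 47, 48, 49, 50]
t=13: [66, 67, 68, 67, 66]
t=14: [42, 41, 40, 41, 42]
t=15: [59, 58, 57, 58, 59]
t=16: [53, 54, 55, 54, 53]
t=17: [60, 59, 58, 59, 60]
t=18: [51, 52, 53, 52, 51]
t=19: [63, 62, 61, 62, 63]
t=20: [47, 48, 49, 48, 47]
t=21: [67, 68, 67, 68, 67]
t=22: [40, 40, 40, 40, 40]
t=23: [57, 57, 57, 57, 57]
t=24: [56, 56, 56, 56, 56]
t=25: [57, 57, 57, 57, 57]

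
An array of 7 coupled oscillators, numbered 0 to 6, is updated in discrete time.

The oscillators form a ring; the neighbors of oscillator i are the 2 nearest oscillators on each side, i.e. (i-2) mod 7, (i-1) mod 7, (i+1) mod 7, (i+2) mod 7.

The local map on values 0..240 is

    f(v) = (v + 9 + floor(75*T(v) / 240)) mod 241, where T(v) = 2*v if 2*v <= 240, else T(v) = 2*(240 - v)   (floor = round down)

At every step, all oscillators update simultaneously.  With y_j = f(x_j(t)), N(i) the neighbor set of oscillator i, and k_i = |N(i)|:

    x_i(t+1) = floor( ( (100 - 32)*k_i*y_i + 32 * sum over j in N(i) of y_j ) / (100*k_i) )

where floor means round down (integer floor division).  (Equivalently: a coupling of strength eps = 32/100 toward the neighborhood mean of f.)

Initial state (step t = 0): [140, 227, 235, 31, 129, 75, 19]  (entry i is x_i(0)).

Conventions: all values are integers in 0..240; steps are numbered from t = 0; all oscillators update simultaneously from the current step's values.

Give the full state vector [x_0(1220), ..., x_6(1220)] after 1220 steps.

Simulating step by step:
t=0: [140, 227, 235, 31, 129, 75, 19]
t=1: [157, 27, 42, 67, 159, 129, 70]
t=2: [184, 78, 100, 123, 190, 194, 138]
t=3: [214, 156, 180, 200, 221, 226, 208]
t=4: [217, 222, 208, 194, 55, 58, 197]
t=5: [209, 75, 206, 192, 130, 134, 193]
t=6: [225, 163, 224, 219, 213, 214, 219]
t=7: [38, 149, 38, 55, 181, 181, 55]
t=8: [96, 172, 96, 125, 193, 193, 125]
t=9: [178, 210, 178, 207, 221, 221, 207]
t=10: [208, 234, 208, 197, 55, 55, 197]
t=11: [206, 78, 206, 192, 130, 130, 192]
t=12: [225, 166, 225, 219, 213, 213, 219]
t=13: [38, 150, 38, 55, 181, 181, 55]
t=14: [96, 173, 96, 125, 193, 193, 125]
t=15: [178, 210, 178, 207, 221, 221, 207]

Answer: [96, 173, 96, 125, 193, 193, 125]
Key observation: The state at step 9, [178, 210, 178, 207, 221, 221, 207], reappears at step 15: the system is in a cycle of period 6 from step 9 on.  Therefore the state at step 1220 equals the state at step 9 + ((1220 - 9) mod 6) = 14, which is [96, 173, 96, 125, 193, 193, 125].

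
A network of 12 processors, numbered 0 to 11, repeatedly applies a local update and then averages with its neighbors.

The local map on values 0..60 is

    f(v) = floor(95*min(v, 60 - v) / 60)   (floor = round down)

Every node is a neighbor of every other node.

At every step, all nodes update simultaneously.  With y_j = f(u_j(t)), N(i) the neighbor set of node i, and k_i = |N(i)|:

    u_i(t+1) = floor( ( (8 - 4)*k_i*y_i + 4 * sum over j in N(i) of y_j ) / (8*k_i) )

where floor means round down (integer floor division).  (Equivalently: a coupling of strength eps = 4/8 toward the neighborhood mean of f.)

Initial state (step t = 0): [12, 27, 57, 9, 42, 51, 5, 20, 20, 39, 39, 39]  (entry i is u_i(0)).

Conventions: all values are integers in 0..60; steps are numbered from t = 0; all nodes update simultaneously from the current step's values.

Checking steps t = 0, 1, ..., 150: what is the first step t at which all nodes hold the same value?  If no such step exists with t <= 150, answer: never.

Simulating step by step:
t=0: [12, 27, 57, 9, 42, 51, 5, 20, 20, 39, 39, 39]  (not all equal)
t=1: [21, 32, 14, 19, 25, 19, 16, 27, 27, 28, 28, 28]  (not all equal)
t=2: [34, 39, 29, 33, 37, 33, 31, 39, 39, 39, 39, 39]  (not all equal)
t=3: [39, 35, 40, 39, 36, 39, 40, 35, 35, 35, 35, 35]  (not all equal)
t=4: [34, 37, 33, 34, 36, 34, 33, 37, 37, 37, 37, 37]  (not all equal)
t=5: [39, 37, 40, 39, 38, 39, 40, 37, 37, 37, 37, 37]  (not all equal)
t=6: [33, 35, 32, 33, 34, 33, 32, 35, 35, 35, 35, 35]  (not all equal)
t=7: [41, 39, 42, 41, 40, 41, 42, 39, 39, 39, 39, 39]  (not all equal)
t=8: [30, 32, 29, 30, 31, 30, 29, 32, 32, 32, 32, 32]  (not all equal)
t=9: [45, 44, 45, 45, 45, 45, 45, 44, 44, 44, 44, 44]  (not all equal)
t=10: [23, 24, 23, 23, 23, 23, 23, 24, 24, 24, 24, 24]  (not all equal)
t=11: [36, 37, 36, 36, 36, 36, 36, 37, 37, 37, 37, 37]  (not all equal)
t=12: [37, 36, 37, 37, 37, 37, 37, 36, 36, 36, 36, 36]  (not all equal)
t=13: [36, 37, 36, 36, 36, 36, 36, 37, 37, 37, 37, 37]  (not all equal)

Answer: never
Key observation: The state at step 11 reappears at step 13 — the system is in a cycle of period 2 from step 11 on.  No step 0..13 is synchronized, and the cycle repeats forever, so no step up to 150 (or ever) has all nodes equal.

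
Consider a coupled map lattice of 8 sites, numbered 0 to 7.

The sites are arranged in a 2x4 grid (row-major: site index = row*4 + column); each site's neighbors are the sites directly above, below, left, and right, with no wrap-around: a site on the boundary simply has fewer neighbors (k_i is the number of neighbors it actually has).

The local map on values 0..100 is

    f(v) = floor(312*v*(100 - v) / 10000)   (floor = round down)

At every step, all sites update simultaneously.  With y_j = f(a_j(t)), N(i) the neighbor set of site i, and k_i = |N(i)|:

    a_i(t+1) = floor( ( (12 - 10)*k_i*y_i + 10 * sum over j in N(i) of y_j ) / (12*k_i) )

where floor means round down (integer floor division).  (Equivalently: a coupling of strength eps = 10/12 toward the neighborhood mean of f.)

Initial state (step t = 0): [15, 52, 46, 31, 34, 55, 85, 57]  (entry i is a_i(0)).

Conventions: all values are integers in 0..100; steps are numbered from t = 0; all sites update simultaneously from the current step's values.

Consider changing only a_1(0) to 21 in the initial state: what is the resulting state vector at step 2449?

Simulating step by step:
t=0: [15, 21, 46, 31, 34, 55, 85, 57]
t=1: [56, 62, 56, 74, 60, 57, 70, 56]
t=2: [73, 75, 67, 73, 75, 71, 74, 64]
t=3: [58, 63, 61, 68, 61, 59, 66, 62]
t=4: [73, 74, 70, 72, 75, 72, 73, 69]
t=5: [59, 62, 61, 64, 60, 60, 63, 62]
t=6: [73, 74, 72, 73, 74, 73, 73, 71]
t=7: [60, 61, 60, 62, 60, 60, 62, 61]
t=8: [74, 74, 73, 73, 74, 73, 73, 73]
t=9: [60, 60, 60, 61, 60, 60, 61, 61]
t=10: [74, 74, 74, 74, 74, 74, 74, 74]
t=11: [60, 60, 60, 60, 60, 60, 60, 60]
t=12: [74, 74, 74, 74, 74, 74, 74, 74]

Answer: [60, 60, 60, 60, 60, 60, 60, 60]
Key observation: The state at step 10, [74, 74, 74, 74, 74, 74, 74, 74], reappears at step 12: the system is in a cycle of period 2 from step 10 on.  Therefore the state at step 2449 equals the state at step 10 + ((2449 - 10) mod 2) = 11, which is [60, 60, 60, 60, 60, 60, 60, 60].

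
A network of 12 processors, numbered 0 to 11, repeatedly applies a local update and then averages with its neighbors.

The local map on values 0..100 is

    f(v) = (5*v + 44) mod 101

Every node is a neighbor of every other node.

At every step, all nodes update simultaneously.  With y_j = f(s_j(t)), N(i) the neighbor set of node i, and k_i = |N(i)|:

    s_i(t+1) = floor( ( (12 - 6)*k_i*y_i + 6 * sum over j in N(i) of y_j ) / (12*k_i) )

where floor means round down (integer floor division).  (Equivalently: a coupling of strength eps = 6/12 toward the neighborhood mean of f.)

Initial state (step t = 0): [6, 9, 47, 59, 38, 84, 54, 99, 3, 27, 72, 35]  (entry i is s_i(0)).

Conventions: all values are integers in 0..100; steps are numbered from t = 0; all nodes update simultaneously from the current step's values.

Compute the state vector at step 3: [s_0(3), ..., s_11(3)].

Simulating step by step:
t=0: [6, 9, 47, 59, 38, 84, 54, 99, 3, 27, 72, 35]
t=1: [59, 66, 60, 42, 40, 53, 30, 41, 52, 61, 25, 33]
t=2: [39, 55, 41, 46, 42, 25, 65, 44, 23, 44, 54, 26]
t=3: [45, 35, 49, 61, 52, 59, 58, 56, 54, 56, 33, 61]

Answer: [45, 35, 49, 61, 52, 59, 58, 56, 54, 56, 33, 61]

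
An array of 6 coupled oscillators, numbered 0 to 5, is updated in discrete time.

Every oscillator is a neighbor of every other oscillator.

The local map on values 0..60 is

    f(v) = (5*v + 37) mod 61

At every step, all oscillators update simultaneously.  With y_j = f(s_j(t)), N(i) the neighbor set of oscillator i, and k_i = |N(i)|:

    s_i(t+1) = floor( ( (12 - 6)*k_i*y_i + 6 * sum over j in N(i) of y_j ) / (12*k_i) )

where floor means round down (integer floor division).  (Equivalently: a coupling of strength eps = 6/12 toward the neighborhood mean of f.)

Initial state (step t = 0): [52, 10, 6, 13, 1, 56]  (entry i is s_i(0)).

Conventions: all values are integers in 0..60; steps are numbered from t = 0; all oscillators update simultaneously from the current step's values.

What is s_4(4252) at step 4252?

Simulating step by step:
t=0: [52, 10, 6, 13, 1, 56]
t=1: [39, 28, 20, 34, 34, 22]
t=2: [38, 41, 25, 28, 28, 29]
t=3: [48, 54, 47, 53, 53, 55]
t=4: [31, 19, 29, 41, 41, 21]
t=5: [25, 25, 45, 45, 45, 29]
t=6: [35, 35, 26, 26, 26, 43]
t=7: [31, 31, 38, 38, 38, 23]
t=8: [21, 21, 35, 35, 35, 30]
t=9: [21, 21, 24, 24, 24, 14]
t=10: [27, 27, 33, 33, 33, 37]
t=11: [39, 39, 27, 27, 27, 35]
t=12: [47, 47, 47, 47, 47, 39]
t=13: [30, 30, 30, 30, 30, 38]
t=14: [8, 8, 8, 8, 8, 24]
t=15: [17, 17, 17, 17, 17, 25]
t=16: [4, 4, 4, 4, 4, 20]
t=17: [52, 52, 52, 52, 52, 36]
t=18: [51, 51, 51, 51, 51, 43]
t=19: [44, 44, 44, 44, 44, 28]
t=20: [17, 17, 17, 17, 17, 34]
t=21: [2, 2, 2, 2, 2, 12]
t=22: [45, 45, 45, 45, 45, 41]
t=23: [22, 22, 22, 22, 22, 38]
t=24: [26, 26, 26, 26, 26, 34]
t=25: [42, 42, 42, 42, 42, 34]
t=26: [5, 5, 5, 5, 5, 13]
t=27: [5, 5, 5, 5, 5, 21]
t=28: [2, 2, 2, 2, 2, 10]
t=29: [44, 44, 44, 44, 44, 36]
t=30: [15, 15, 15, 15, 15, 23]
t=31: [48, 48, 48, 48, 48, 40]
t=32: [35, 35, 35, 35, 35, 43]
t=33: [26, 26, 26, 26, 26, 18]
t=34: [41, 41, 41, 41, 41, 25]
t=35: [57, 57, 57, 57, 57, 49]
t=36: [19, 19, 19, 19, 19, 27]
t=37: [14, 14, 14, 14, 14, 30]
t=38: [41, 41, 41, 41, 41, 25]

Answer: s_4(4252) = 19
Key observation: The state at step 34, [41, 41, 41, 41, 41, 25], reappears at step 38: the system is in a cycle of period 4 from step 34 on.  Therefore the state at step 4252 equals the state at step 34 + ((4252 - 34) mod 4) = 36, which is [19, 19, 19, 19, 19, 27].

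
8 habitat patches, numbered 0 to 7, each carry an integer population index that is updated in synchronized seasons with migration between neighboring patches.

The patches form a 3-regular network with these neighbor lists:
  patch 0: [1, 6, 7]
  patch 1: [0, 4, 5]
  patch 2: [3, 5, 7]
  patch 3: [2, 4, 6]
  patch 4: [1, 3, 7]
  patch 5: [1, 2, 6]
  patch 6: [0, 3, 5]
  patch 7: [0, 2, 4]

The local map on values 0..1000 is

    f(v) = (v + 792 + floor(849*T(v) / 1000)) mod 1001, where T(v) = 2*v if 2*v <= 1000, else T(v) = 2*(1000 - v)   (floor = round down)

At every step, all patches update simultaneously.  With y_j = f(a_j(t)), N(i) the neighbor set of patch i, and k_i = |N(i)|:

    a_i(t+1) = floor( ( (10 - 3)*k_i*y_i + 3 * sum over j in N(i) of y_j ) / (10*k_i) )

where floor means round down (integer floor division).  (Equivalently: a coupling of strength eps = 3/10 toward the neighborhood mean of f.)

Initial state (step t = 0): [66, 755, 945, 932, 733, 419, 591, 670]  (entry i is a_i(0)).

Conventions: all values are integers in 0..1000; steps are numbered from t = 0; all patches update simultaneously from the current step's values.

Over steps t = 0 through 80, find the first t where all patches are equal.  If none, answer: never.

Answer: never
Key observation: The state at step 14 reappears at step 18 — the system is in a cycle of period 4 from step 14 on.  No step 0..18 is synchronized, and the cycle repeats forever, so no step up to 80 (or ever) has all patches equal.

Derivation:
t=0: [66, 755, 945, 932, 733, 419, 591, 670]  (not all equal)
t=1: [784, 960, 758, 774, 865, 831, 325, 291]  (not all equal)
t=2: [864, 846, 914, 914, 853, 880, 746, 681]  (not all equal)
t=3: [807, 893, 769, 866, 801, 883, 938, 271]  (not all equal)
t=4: [869, 878, 894, 890, 877, 875, 851, 646]  (not all equal)
t=5: [798, 876, 783, 870, 791, 878, 889, 288]  (not all equal)
t=6: [883, 888, 891, 891, 887, 881, 876, 678]  (not all equal)
t=7: [786, 869, 782, 868, 783, 873, 875, 270]  (not all equal)
t=8: [885, 893, 888, 894, 887, 885, 884, 645]  (not all equal)
t=9: [787, 866, 785, 865, 784, 870, 870, 286]  (not all equal)
t=10: [890, 894, 891, 895, 891, 887, 887, 675]  (not all equal)
t=11: [781, 865, 781, 865, 781, 868, 868, 271]  (not all equal)
t=12: [889, 896, 889, 896, 889, 889, 889, 648]  (not all equal)
t=13: [784, 864, 784, 864, 783, 867, 867, 284]  (not all equal)
t=14: [891, 896, 891, 896, 892, 889, 889, 672]  (not all equal)
t=15: [781, 864, 781, 864, 780, 867, 867, 272]  (not all equal)
t=16: [889, 896, 889, 896, 890, 889, 889, 649]  (not all equal)
t=17: [784, 864, 784, 864, 782, 867, 867, 284]  (not all equal)
t=18: [891, 896, 891, 896, 892, 889, 889, 672]  (not all equal)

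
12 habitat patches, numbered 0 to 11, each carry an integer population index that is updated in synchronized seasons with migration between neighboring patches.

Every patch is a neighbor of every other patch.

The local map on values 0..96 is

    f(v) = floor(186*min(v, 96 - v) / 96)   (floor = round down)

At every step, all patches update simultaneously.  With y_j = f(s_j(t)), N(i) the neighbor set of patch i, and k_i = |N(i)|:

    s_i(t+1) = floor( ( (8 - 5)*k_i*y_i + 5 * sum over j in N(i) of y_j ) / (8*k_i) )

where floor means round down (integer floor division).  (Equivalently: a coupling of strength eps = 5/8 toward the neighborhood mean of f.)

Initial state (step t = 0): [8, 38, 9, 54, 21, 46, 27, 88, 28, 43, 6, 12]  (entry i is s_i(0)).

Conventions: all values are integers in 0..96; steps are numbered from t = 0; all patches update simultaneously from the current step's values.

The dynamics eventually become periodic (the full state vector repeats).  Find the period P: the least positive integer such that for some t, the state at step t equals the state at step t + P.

Answer: 7
Key observation: The state at step 9, [52, 52, 52, 52, 52, 52, 52, 52, 52, 52, 52, 52], reappears at step 16 — and no state repeats earlier — so the cycle the system enters has period 7.

Derivation:
t=0: [8, 38, 9, 54, 21, 46, 27, 88, 28, 43, 6, 12]
t=1: [36, 54, 36, 57, 44, 59, 47, 36, 48, 57, 34, 38]
t=2: [74, 77, 74, 75, 79, 74, 81, 74, 81, 75, 72, 75]
t=3: [39, 37, 39, 38, 36, 39, 35, 39, 35, 38, 40, 38]
t=4: [73, 72, 73, 72, 71, 73, 70, 73, 70, 72, 73, 72]
t=5: [45, 46, 45, 46, 46, 45, 47, 45, 47, 46, 45, 46]
t=6: [88, 88, 88, 88, 88, 88, 89, 88, 89, 88, 88, 88]
t=7: [14, 14, 14, 14, 14, 14, 14, 14, 14, 14, 14, 14]
t=8: [27, 27, 27, 27, 27, 27, 27, 27, 27, 27, 27, 27]
t=9: [52, 52, 52, 52, 52, 52, 52, 52, 52, 52, 52, 52]
t=10: [85, 85, 85, 85, 85, 85, 85, 85, 85, 85, 85, 85]
t=11: [21, 21, 21, 21, 21, 21, 21, 21, 21, 21, 21, 21]
t=12: [40, 40, 40, 40, 40, 40, 40, 40, 40, 40, 40, 40]
t=13: [77, 77, 77, 77, 77, 77, 77, 77, 77, 77, 77, 77]
t=14: [36, 36, 36, 36, 36, 36, 36, 36, 36, 36, 36, 36]
t=15: [69, 69, 69, 69, 69, 69, 69, 69, 69, 69, 69, 69]
t=16: [52, 52, 52, 52, 52, 52, 52, 52, 52, 52, 52, 52]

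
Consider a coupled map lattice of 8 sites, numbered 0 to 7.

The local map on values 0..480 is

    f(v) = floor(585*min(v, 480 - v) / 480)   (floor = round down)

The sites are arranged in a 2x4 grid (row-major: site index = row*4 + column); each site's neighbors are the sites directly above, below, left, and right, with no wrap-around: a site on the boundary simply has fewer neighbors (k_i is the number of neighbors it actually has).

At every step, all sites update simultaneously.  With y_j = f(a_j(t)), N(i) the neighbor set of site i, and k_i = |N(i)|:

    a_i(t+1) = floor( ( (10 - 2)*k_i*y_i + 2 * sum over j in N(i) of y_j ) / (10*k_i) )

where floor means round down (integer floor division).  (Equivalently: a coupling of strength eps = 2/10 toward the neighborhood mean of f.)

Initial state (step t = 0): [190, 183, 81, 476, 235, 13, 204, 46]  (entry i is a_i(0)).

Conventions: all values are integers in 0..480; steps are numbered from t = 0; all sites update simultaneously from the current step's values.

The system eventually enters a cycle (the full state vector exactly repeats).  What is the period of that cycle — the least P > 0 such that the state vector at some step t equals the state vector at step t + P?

Answer: 4
Key observation: The state at step 48, [288, 288, 288, 288, 288, 288, 288, 288], reappears at step 52 — and no state repeats earlier — so the cycle the system enters has period 4.

Derivation:
t=0: [190, 183, 81, 476, 235, 13, 204, 46]
t=1: [235, 201, 110, 18, 253, 62, 209, 70]
t=2: [280, 228, 141, 38, 256, 111, 222, 95]
t=3: [249, 258, 176, 65, 256, 162, 244, 123]
t=4: [279, 262, 213, 99, 266, 212, 266, 155]
t=5: [247, 262, 250, 140, 258, 258, 255, 188]
t=6: [279, 267, 271, 186, 271, 269, 271, 227]
t=7: [246, 257, 252, 233, 253, 256, 255, 268]
t=8: [282, 272, 276, 279, 276, 273, 273, 262]
t=9: [242, 251, 248, 246, 247, 251, 252, 261]
t=10: [288, 279, 281, 282, 283, 279, 276, 269]
t=11: [235, 243, 242, 242, 239, 244, 247, 254]
t=12: [286, 287, 289, 288, 290, 287, 283, 277]
t=13: [235, 234, 232, 235, 231, 235, 239, 245]
t=14: [285, 284, 283, 285, 282, 285, 289, 286]
t=15: [237, 238, 239, 237, 240, 237, 233, 235]
t=16: [288, 289, 290, 288, 291, 288, 284, 285]
t=17: [233, 232, 231, 234, 230, 233, 237, 236]
t=18: [282, 282, 281, 284, 280, 283, 287, 286]
t=19: [241, 241, 241, 238, 242, 239, 235, 236]
t=20: [290, 291, 290, 289, 290, 290, 286, 287]
t=21: [230, 230, 231, 232, 231, 231, 235, 234]
t=22: [280, 280, 281, 282, 280, 281, 285, 284]
t=23: [243, 242, 241, 240, 242, 241, 237, 238]
t=24: [288, 290, 290, 291, 289, 290, 288, 290]
t=25: [233, 231, 231, 230, 232, 231, 233, 231]
t=26: [282, 281, 281, 280, 282, 281, 282, 281]
t=27: [241, 241, 242, 242, 241, 241, 241, 242]
t=28: [291, 290, 290, 290, 291, 291, 290, 290]
t=29: [230, 230, 231, 231, 230, 230, 230, 231]
t=30: [280, 280, 280, 281, 280, 280, 280, 280]
t=31: [243, 243, 242, 242, 243, 243, 243, 242]
t=32: [288, 288, 289, 290, 288, 288, 288, 289]
t=33: [234, 233, 232, 231, 234, 234, 233, 232]
t=34: [284, 283, 282, 281, 285, 284, 283, 282]
t=35: [238, 239, 240, 241, 237, 238, 240, 241]
t=36: [289, 290, 291, 291, 288, 290, 291, 291]
t=37: [232, 231, 230, 230, 233, 231, 230, 230]
t=38: [282, 281, 280, 280, 282, 281, 280, 280]
t=39: [241, 242, 242, 243, 241, 242, 242, 243]
t=40: [290, 290, 289, 288, 290, 290, 289, 288]
t=41: [231, 231, 232, 233, 231, 231, 232, 233]
t=42: [281, 281, 282, 282, 281, 281, 282, 282]
t=43: [242, 241, 241, 241, 242, 241, 241, 241]
t=44: [290, 290, 291, 291, 290, 290, 291, 291]
t=45: [231, 230, 230, 230, 231, 230, 230, 230]
t=46: [280, 280, 280, 280, 280, 280, 280, 280]
t=47: [243, 243, 243, 243, 243, 243, 243, 243]
t=48: [288, 288, 288, 288, 288, 288, 288, 288]
t=49: [234, 234, 234, 234, 234, 234, 234, 234]
t=50: [285, 285, 285, 285, 285, 285, 285, 285]
t=51: [237, 237, 237, 237, 237, 237, 237, 237]
t=52: [288, 288, 288, 288, 288, 288, 288, 288]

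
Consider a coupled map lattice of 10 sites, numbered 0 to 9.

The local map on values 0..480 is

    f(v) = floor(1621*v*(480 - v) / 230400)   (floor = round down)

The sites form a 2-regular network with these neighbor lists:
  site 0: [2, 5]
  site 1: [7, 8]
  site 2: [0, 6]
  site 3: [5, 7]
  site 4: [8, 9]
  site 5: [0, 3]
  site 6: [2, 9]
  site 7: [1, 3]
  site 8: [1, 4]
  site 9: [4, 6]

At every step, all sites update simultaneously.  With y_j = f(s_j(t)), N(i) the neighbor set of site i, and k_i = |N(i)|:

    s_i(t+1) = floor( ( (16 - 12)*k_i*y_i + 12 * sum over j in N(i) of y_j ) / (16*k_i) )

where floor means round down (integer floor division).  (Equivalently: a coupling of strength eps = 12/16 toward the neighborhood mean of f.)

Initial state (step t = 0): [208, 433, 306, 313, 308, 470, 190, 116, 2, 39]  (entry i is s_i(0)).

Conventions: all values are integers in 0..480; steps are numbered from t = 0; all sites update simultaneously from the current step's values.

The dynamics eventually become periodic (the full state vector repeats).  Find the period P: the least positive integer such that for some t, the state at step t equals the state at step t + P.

Simulating step by step:
t=0: [208, 433, 306, 313, 308, 470, 190, 116, 2, 39]
t=1: [252, 149, 387, 215, 140, 295, 282, 265, 194, 314]
t=2: [339, 382, 361, 393, 367, 397, 330, 379, 352, 363]
t=3: [283, 285, 332, 247, 303, 273, 312, 255, 286, 314]
t=4: [376, 395, 371, 401, 377, 397, 358, 398, 385, 370]
t=5: [261, 241, 289, 228, 271, 244, 290, 229, 255, 289]
t=6: [397, 403, 392, 404, 396, 403, 387, 404, 401, 391]
t=7: [230, 218, 242, 216, 233, 222, 245, 216, 225, 243]
t=8: [403, 401, 404, 401, 404, 402, 405, 401, 402, 404]
t=9: [218, 221, 215, 221, 217, 220, 215, 222, 219, 214]
t=10: [401, 402, 400, 402, 401, 401, 400, 402, 401, 400]
t=11: [223, 220, 223, 220, 223, 221, 225, 220, 221, 223]
t=12: [402, 402, 403, 402, 402, 402, 403, 402, 402, 403]
t=13: [219, 220, 218, 220, 219, 220, 218, 220, 220, 218]
t=14: [401, 402, 401, 402, 401, 402, 401, 402, 402, 401]
t=15: [221, 220, 222, 220, 221, 220, 222, 220, 220, 222]
t=16: [402, 402, 402, 402, 402, 402, 402, 402, 402, 402]
t=17: [220, 220, 220, 220, 220, 220, 220, 220, 220, 220]
t=18: [402, 402, 402, 402, 402, 402, 402, 402, 402, 402]

Answer: 2
Key observation: The state at step 16, [402, 402, 402, 402, 402, 402, 402, 402, 402, 402], reappears at step 18 — and no state repeats earlier — so the cycle the system enters has period 2.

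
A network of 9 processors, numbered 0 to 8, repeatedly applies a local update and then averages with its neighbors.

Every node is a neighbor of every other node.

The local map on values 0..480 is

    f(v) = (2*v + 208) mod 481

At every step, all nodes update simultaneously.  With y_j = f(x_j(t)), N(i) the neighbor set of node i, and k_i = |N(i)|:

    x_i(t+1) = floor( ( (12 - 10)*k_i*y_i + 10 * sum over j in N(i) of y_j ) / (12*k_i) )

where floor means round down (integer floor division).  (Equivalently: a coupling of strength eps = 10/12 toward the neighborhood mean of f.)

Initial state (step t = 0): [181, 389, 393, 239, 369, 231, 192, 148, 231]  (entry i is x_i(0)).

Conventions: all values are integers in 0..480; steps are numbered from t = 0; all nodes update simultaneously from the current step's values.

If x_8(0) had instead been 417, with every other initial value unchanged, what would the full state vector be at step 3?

Simulating step by step:
t=0: [181, 389, 393, 239, 369, 231, 192, 148, 417]
t=1: [132, 128, 128, 139, 155, 138, 133, 128, 131]
t=2: [326, 326, 326, 297, 299, 297, 326, 326, 326]
t=3: [361, 361, 361, 357, 357, 357, 361, 361, 361]

Answer: [361, 361, 361, 357, 357, 357, 361, 361, 361]
Key observation: This trace re-runs the system from the modified initial state.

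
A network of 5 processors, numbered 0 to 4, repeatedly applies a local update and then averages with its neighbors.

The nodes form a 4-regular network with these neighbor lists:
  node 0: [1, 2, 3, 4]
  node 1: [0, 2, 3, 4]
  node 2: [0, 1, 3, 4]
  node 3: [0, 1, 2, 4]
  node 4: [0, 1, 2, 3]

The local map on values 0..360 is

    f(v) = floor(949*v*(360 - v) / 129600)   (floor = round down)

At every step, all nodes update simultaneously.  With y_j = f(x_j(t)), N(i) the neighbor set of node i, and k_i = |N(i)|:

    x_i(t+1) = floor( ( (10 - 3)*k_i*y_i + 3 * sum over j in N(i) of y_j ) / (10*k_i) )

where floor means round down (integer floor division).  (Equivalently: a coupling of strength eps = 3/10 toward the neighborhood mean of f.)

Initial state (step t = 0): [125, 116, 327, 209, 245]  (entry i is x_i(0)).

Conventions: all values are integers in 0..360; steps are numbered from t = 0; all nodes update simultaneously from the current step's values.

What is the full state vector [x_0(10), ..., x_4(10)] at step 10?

Answer: [223, 223, 223, 223, 223]

Derivation:
t=0: [125, 116, 327, 209, 245]
t=1: [204, 199, 119, 214, 199]
t=2: [231, 231, 216, 227, 231]
t=3: [218, 218, 224, 220, 218]
t=4: [225, 225, 223, 225, 225]
t=5: [222, 222, 222, 222, 222]
t=6: [224, 224, 224, 224, 224]
t=7: [223, 223, 223, 223, 223]
t=8: [223, 223, 223, 223, 223]
t=9: [223, 223, 223, 223, 223]
t=10: [223, 223, 223, 223, 223]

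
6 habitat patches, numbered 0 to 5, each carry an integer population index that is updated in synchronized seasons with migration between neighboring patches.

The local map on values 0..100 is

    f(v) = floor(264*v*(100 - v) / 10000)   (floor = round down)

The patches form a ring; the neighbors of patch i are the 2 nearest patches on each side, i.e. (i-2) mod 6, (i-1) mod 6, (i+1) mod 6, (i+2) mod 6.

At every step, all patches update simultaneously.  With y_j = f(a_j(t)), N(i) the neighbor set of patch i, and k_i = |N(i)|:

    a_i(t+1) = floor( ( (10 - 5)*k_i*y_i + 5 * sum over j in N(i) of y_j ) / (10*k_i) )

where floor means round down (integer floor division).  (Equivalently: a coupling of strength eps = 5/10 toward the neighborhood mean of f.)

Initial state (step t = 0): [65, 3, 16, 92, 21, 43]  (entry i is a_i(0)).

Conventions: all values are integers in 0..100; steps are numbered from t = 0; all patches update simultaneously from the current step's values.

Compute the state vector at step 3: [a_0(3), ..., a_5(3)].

Answer: [62, 64, 63, 64, 62, 62]

Derivation:
t=0: [65, 3, 16, 92, 21, 43]
t=1: [48, 25, 33, 28, 43, 48]
t=2: [62, 54, 57, 56, 62, 61]
t=3: [62, 64, 63, 64, 62, 62]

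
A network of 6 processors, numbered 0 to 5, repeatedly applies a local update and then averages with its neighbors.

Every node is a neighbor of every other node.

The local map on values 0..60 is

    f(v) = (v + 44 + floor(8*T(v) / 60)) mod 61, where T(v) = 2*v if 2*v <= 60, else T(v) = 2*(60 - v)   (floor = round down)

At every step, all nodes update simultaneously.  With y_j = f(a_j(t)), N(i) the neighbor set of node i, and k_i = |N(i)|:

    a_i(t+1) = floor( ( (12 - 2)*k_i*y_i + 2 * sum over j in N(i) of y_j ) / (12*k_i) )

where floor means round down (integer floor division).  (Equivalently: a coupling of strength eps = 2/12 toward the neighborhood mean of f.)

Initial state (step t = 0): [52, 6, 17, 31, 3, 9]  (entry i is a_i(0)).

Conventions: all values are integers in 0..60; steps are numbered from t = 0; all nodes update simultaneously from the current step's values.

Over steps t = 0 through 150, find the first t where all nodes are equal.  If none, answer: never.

Answer: 34
Key observation: Synchronization is absorbing here: once all nodes are equal they stay equal, and step 34 is the first all-equal step.

Derivation:
t=0: [52, 6, 17, 31, 3, 9]  (not all equal)
t=1: [36, 47, 10, 23, 44, 51]  (not all equal)
t=2: [26, 32, 51, 16, 31, 35]  (not all equal)
t=3: [16, 21, 32, 6, 20, 23]  (not all equal)
t=4: [5, 10, 21, 44, 9, 13]  (not all equal)
t=5: [48, 53, 15, 33, 52, 56]  (not all equal)
t=6: [32, 35, 7, 24, 35, 37]  (not all equal)
t=7: [22, 24, 46, 15, 24, 26]  (not all equal)
t=8: [10, 13, 28, 4, 13, 14]  (not all equal)
t=9: [52, 56, 22, 47, 56, 8]  (not all equal)
t=10: [36, 39, 15, 33, 39, 50]  (not all equal)
t=11: [24, 26, 6, 23, 26, 32]  (not all equal)
t=12: [14, 16, 45, 13, 16, 21]  (not all equal)
t=13: [3, 5, 29, 51, 5, 10]  (not all equal)
t=14: [46, 48, 23, 37, 48, 53]  (not all equal)
t=15: [31, 33, 15, 26, 33, 35]  (not all equal)
t=16: [20, 22, 5, 15, 22, 22]  (not all equal)
t=17: [9, 11, 43, 4, 11, 11]  (not all equal)
t=18: [54, 55, 34, 49, 55, 55]  (not all equal)
t=19: [37, 38, 25, 34, 38, 38]  (not all equal)
t=20: [25, 25, 15, 23, 25, 25]  (not all equal)
t=21: [13, 13, 3, 11, 13, 13]  (not all equal)
t=22: [59, 59, 49, 57, 59, 59]  (not all equal)
t=23: [41, 41, 35, 40, 41, 41]  (not all equal)
t=24: [28, 28, 24, 28, 28, 28]  (not all equal)
t=25: [17, 17, 13, 17, 17, 17]  (not all equal)
t=26: [5, 5, 50, 5, 5, 5]  (not all equal)
t=27: [49, 49, 37, 49, 49, 49]  (not all equal)
t=28: [33, 33, 27, 33, 33, 33]  (not all equal)
t=29: [22, 22, 18, 22, 22, 22]  (not all equal)
t=30: [9, 9, 5, 9, 9, 9]  (not all equal)
t=31: [54, 54, 50, 54, 54, 54]  (not all equal)
t=32: [37, 37, 35, 37, 37, 37]  (not all equal)
t=33: [25, 25, 24, 25, 25, 25]  (not all equal)
t=34: [13, 13, 13, 13, 13, 13]  (all equal)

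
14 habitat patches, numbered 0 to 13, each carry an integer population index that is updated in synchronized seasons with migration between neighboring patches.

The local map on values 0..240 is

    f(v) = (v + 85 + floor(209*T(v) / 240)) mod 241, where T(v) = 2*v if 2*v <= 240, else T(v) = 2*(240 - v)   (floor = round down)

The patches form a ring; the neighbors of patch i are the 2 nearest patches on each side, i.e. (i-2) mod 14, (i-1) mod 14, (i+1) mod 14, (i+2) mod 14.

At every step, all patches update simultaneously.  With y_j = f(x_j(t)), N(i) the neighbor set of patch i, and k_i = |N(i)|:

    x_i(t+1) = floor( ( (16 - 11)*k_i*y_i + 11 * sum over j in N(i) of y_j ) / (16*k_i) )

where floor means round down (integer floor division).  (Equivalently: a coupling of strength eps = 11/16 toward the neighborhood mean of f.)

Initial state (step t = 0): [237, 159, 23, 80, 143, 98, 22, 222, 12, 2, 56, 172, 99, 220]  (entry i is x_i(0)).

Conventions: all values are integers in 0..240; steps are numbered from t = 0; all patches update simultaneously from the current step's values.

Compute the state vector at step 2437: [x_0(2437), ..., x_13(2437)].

Simulating step by step:
t=0: [237, 159, 23, 80, 143, 98, 22, 222, 12, 2, 56, 172, 99, 220]
t=1: [113, 112, 123, 115, 128, 114, 127, 110, 134, 128, 152, 134, 131, 112]
t=2: [157, 155, 161, 160, 164, 158, 160, 157, 158, 158, 159, 159, 156, 155]
t=3: [145, 145, 143, 143, 142, 143, 143, 144, 144, 144, 144, 144, 145, 145]
t=4: [154, 154, 154, 155, 155, 155, 155, 155, 155, 155, 154, 154, 154, 154]
t=5: [147, 147, 147, 147, 147, 147, 147, 147, 147, 147, 147, 147, 147, 147]
t=6: [152, 152, 152, 152, 152, 152, 152, 152, 152, 152, 152, 152, 152, 152]
t=7: [149, 149, 149, 149, 149, 149, 149, 149, 149, 149, 149, 149, 149, 149]
t=8: [151, 151, 151, 151, 151, 151, 151, 151, 151, 151, 151, 151, 151, 151]
t=9: [150, 150, 150, 150, 150, 150, 150, 150, 150, 150, 150, 150, 150, 150]
t=10: [150, 150, 150, 150, 150, 150, 150, 150, 150, 150, 150, 150, 150, 150]

Answer: [150, 150, 150, 150, 150, 150, 150, 150, 150, 150, 150, 150, 150, 150]
Key observation: The state at step 9, [150, 150, 150, 150, 150, 150, 150, 150, 150, 150, 150, 150, 150, 150], reappears at step 10: the system is in a cycle of period 1 from step 9 on.  Therefore the state at step 2437 equals the state at step 9 + ((2437 - 9) mod 1) = 9, which is [150, 150, 150, 150, 150, 150, 150, 150, 150, 150, 150, 150, 150, 150].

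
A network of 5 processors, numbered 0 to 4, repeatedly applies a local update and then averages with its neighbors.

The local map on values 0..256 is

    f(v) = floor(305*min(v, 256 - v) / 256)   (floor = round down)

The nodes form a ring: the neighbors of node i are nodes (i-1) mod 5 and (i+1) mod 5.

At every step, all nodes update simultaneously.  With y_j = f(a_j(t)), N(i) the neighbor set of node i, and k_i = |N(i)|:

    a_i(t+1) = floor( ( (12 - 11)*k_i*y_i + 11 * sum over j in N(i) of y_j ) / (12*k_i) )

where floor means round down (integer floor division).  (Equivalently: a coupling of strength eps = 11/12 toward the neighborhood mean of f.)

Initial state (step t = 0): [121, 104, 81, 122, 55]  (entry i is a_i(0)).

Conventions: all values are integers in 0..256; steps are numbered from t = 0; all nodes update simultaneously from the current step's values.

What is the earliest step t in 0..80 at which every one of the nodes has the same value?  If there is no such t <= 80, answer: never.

Answer: 6
Key observation: Synchronization is absorbing here: once all nodes are equal they stay equal, and step 6 is the first all-equal step.

Derivation:
t=0: [121, 104, 81, 122, 55]  (not all equal)
t=1: [98, 120, 130, 85, 137]  (not all equal)
t=2: [139, 133, 123, 141, 111]  (not all equal)
t=3: [139, 142, 141, 138, 137]  (not all equal)
t=4: [138, 137, 137, 139, 139]  (not all equal)
t=5: [140, 140, 140, 139, 139]  (not all equal)
t=6: [138, 138, 138, 138, 138]  (all equal)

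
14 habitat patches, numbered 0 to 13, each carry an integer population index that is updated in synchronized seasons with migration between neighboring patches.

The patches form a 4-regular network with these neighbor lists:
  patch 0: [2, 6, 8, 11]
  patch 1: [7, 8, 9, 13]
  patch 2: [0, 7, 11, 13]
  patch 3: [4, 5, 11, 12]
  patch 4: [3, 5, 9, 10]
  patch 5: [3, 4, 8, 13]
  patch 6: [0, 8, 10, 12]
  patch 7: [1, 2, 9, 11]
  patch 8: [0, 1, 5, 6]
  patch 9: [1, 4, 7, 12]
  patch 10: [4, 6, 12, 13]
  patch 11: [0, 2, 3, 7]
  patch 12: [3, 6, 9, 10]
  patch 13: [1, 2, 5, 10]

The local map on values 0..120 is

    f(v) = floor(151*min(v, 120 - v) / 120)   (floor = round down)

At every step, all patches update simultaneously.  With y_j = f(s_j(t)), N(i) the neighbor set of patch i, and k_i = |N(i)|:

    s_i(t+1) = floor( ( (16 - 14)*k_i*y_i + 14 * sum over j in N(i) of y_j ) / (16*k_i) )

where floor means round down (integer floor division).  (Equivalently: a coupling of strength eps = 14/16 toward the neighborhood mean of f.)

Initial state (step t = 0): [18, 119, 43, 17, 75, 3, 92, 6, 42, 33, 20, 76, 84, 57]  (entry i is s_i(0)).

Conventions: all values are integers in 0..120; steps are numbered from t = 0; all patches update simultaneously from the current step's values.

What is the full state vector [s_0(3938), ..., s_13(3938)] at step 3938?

Answer: [56, 56, 56, 56, 56, 56, 56, 56, 56, 56, 56, 56, 56, 56]
Key observation: The state at step 15, [70, 70, 70, 70, 70, 70, 70, 70, 70, 70, 70, 70, 70, 70], reappears at step 21: the system is in a cycle of period 6 from step 15 on.  Therefore the state at step 3938 equals the state at step 15 + ((3938 - 15) mod 6) = 20, which is [56, 56, 56, 56, 56, 56, 56, 56, 56, 56, 56, 56, 56, 56].

Derivation:
t=0: [18, 119, 43, 17, 75, 3, 92, 6, 42, 33, 20, 76, 84, 57]
t=1: [45, 37, 40, 37, 26, 44, 35, 33, 19, 28, 48, 29, 32, 27]
t=2: [40, 34, 42, 41, 46, 36, 44, 41, 46, 39, 40, 46, 45, 50]
t=3: [54, 53, 54, 53, 49, 55, 53, 50, 49, 51, 56, 51, 51, 49]
t=4: [64, 62, 63, 64, 66, 63, 65, 64, 66, 63, 63, 65, 66, 67]
t=5: [69, 68, 69, 68, 70, 67, 68, 70, 70, 69, 67, 70, 69, 70]
t=6: [63, 62, 62, 63, 64, 63, 64, 63, 64, 63, 63, 63, 64, 64]
t=7: [70, 70, 70, 70, 70, 70, 70, 71, 70, 70, 70, 71, 70, 71]
t=8: [61, 61, 61, 61, 62, 61, 62, 61, 62, 61, 61, 61, 62, 61]
t=9: [73, 73, 74, 73, 73, 73, 72, 74, 73, 73, 72, 74, 73, 74]
t=10: [58, 58, 57, 58, 59, 58, 59, 57, 59, 58, 58, 57, 59, 58]
t=11: [72, 72, 71, 72, 72, 72, 73, 71, 72, 72, 73, 71, 72, 71]
t=12: [60, 60, 60, 60, 59, 60, 59, 60, 59, 60, 59, 60, 59, 60]
t=13: [74, 74, 75, 74, 74, 74, 74, 75, 74, 74, 74, 75, 74, 74]
t=14: [56, 56, 56, 56, 57, 57, 57, 56, 57, 56, 57, 56, 57, 56]
t=15: [70, 70, 70, 70, 70, 70, 70, 70, 70, 70, 70, 70, 70, 70]
t=16: [62, 62, 62, 62, 62, 62, 62, 62, 62, 62, 62, 62, 62, 62]
t=17: [72, 72, 72, 72, 72, 72, 72, 72, 72, 72, 72, 72, 72, 72]
t=18: [60, 60, 60, 60, 60, 60, 60, 60, 60, 60, 60, 60, 60, 60]
t=19: [75, 75, 75, 75, 75, 75, 75, 75, 75, 75, 75, 75, 75, 75]
t=20: [56, 56, 56, 56, 56, 56, 56, 56, 56, 56, 56, 56, 56, 56]
t=21: [70, 70, 70, 70, 70, 70, 70, 70, 70, 70, 70, 70, 70, 70]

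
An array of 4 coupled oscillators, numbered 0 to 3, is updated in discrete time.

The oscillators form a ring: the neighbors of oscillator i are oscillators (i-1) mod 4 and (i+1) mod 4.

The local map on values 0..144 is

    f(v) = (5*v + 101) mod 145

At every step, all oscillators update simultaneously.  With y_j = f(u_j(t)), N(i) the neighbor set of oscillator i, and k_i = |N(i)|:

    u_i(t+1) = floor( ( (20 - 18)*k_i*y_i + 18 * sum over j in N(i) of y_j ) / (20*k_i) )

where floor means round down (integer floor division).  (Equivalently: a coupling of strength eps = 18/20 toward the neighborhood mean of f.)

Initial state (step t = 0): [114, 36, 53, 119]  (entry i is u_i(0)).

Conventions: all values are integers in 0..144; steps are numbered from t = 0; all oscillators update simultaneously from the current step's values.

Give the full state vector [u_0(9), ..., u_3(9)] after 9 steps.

Answer: [126, 90, 126, 90]

Derivation:
t=0: [114, 36, 53, 119]
t=1: [122, 88, 121, 86]
t=2: [104, 126, 103, 125]
t=3: [7, 35, 6, 34]
t=4: [129, 133, 128, 132]
t=5: [36, 20, 36, 20]
t=6: [64, 128, 64, 128]
t=7: [27, 119, 27, 119]
t=8: [113, 93, 113, 93]
t=9: [126, 90, 126, 90]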